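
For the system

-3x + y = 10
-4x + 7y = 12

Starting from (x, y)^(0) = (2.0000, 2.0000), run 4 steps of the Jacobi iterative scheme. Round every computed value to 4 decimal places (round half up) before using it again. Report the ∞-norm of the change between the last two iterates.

0.5079

Iteration 1:
  x = (10 - (1)·2.0000) / (-3) = -2.6667
  y = (12 - (-4)·2.0000) / (7) = 2.8571
Iteration 2:
  x = (10 - (1)·2.8571) / (-3) = -2.3810
  y = (12 - (-4)·-2.6667) / (7) = 0.1905
Iteration 3:
  x = (10 - (1)·0.1905) / (-3) = -3.2698
  y = (12 - (-4)·-2.3810) / (7) = 0.3537
Iteration 4:
  x = (10 - (1)·0.3537) / (-3) = -3.2154
  y = (12 - (-4)·-3.2698) / (7) = -0.1542
Change: (0.0544, -0.5079) → max |·| = 0.5079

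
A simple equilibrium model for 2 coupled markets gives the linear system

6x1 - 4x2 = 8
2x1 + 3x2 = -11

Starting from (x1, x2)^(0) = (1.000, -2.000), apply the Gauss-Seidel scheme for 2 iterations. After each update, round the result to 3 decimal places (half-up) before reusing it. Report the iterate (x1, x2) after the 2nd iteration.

(-1.111, -2.926)

Iteration 1:
  x1 = (8 - (-4)·-2.000) / (6) = 0.000
  x2 = (-11 - (2)·0.000) / (3) = -3.667
Iteration 2:
  x1 = (8 - (-4)·-3.667) / (6) = -1.111
  x2 = (-11 - (2)·-1.111) / (3) = -2.926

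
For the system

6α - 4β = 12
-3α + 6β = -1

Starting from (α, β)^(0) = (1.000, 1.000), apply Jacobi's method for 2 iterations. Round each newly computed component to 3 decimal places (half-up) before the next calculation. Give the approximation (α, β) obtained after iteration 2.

Iteration 1:
  α = (12 - (-4)·1.000) / (6) = 2.667
  β = (-1 - (-3)·1.000) / (6) = 0.333
Iteration 2:
  α = (12 - (-4)·0.333) / (6) = 2.222
  β = (-1 - (-3)·2.667) / (6) = 1.167

(2.222, 1.167)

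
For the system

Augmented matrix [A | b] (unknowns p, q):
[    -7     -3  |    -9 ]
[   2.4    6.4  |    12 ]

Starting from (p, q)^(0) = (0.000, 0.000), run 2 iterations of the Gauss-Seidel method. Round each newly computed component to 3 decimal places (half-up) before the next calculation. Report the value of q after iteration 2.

Iteration 1:
  p = (-9 - (-3)·0.000) / (-7) = 1.286
  q = (12 - (2.4)·1.286) / (6.4) = 1.393
Iteration 2:
  p = (-9 - (-3)·1.393) / (-7) = 0.689
  q = (12 - (2.4)·0.689) / (6.4) = 1.617

1.617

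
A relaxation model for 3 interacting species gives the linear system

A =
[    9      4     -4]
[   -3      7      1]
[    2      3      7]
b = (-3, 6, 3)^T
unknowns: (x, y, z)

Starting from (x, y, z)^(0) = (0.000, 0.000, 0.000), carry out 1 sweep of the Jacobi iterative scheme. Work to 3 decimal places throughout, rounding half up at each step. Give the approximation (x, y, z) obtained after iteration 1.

Iteration 1:
  x = (-3 - (4)·0.000 - (-4)·0.000) / (9) = -0.333
  y = (6 - (-3)·0.000 - (1)·0.000) / (7) = 0.857
  z = (3 - (2)·0.000 - (3)·0.000) / (7) = 0.429

(-0.333, 0.857, 0.429)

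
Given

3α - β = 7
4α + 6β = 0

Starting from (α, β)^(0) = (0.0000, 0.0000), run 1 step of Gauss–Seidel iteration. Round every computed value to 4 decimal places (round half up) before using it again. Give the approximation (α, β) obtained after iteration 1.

Iteration 1:
  α = (7 - (-1)·0.0000) / (3) = 2.3333
  β = (0 - (4)·2.3333) / (6) = -1.5555

(2.3333, -1.5555)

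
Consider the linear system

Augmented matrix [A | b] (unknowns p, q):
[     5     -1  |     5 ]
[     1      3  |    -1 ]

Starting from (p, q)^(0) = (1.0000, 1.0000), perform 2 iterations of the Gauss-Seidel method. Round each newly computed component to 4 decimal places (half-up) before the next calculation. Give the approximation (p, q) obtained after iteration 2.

(0.8533, -0.6178)

Iteration 1:
  p = (5 - (-1)·1.0000) / (5) = 1.2000
  q = (-1 - (1)·1.2000) / (3) = -0.7333
Iteration 2:
  p = (5 - (-1)·-0.7333) / (5) = 0.8533
  q = (-1 - (1)·0.8533) / (3) = -0.6178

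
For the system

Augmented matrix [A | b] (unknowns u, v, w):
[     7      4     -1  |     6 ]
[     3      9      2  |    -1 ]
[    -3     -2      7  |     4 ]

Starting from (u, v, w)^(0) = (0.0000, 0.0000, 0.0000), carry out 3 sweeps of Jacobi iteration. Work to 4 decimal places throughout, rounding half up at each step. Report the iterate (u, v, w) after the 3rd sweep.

(1.2860, -0.6468, 0.8513)

Iteration 1:
  u = (6 - (4)·0.0000 - (-1)·0.0000) / (7) = 0.8571
  v = (-1 - (3)·0.0000 - (2)·0.0000) / (9) = -0.1111
  w = (4 - (-3)·0.0000 - (-2)·0.0000) / (7) = 0.5714
Iteration 2:
  u = (6 - (4)·-0.1111 - (-1)·0.5714) / (7) = 1.0023
  v = (-1 - (3)·0.8571 - (2)·0.5714) / (9) = -0.5238
  w = (4 - (-3)·0.8571 - (-2)·-0.1111) / (7) = 0.9070
Iteration 3:
  u = (6 - (4)·-0.5238 - (-1)·0.9070) / (7) = 1.2860
  v = (-1 - (3)·1.0023 - (2)·0.9070) / (9) = -0.6468
  w = (4 - (-3)·1.0023 - (-2)·-0.5238) / (7) = 0.8513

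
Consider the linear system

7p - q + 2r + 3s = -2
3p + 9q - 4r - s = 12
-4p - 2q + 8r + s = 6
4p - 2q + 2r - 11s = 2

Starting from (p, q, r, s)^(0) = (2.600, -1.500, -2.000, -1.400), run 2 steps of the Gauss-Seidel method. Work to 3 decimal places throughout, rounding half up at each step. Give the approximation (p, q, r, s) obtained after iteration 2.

(-0.763, 2.187, 0.880, -0.697)

Iteration 1:
  p = (-2 - (-1)·-1.500 - (2)·-2.000 - (3)·-1.400) / (7) = 0.671
  q = (12 - (3)·0.671 - (-4)·-2.000 - (-1)·-1.400) / (9) = 0.065
  r = (6 - (-4)·0.671 - (-2)·0.065 - (1)·-1.400) / (8) = 1.277
  s = (2 - (4)·0.671 - (-2)·0.065 - (2)·1.277) / (-11) = 0.283
Iteration 2:
  p = (-2 - (-1)·0.065 - (2)·1.277 - (3)·0.283) / (7) = -0.763
  q = (12 - (3)·-0.763 - (-4)·1.277 - (-1)·0.283) / (9) = 2.187
  r = (6 - (-4)·-0.763 - (-2)·2.187 - (1)·0.283) / (8) = 0.880
  s = (2 - (4)·-0.763 - (-2)·2.187 - (2)·0.880) / (-11) = -0.697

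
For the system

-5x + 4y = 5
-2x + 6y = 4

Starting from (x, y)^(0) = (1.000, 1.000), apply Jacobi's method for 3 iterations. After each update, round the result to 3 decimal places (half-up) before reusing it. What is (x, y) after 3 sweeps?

Iteration 1:
  x = (5 - (4)·1.000) / (-5) = -0.200
  y = (4 - (-2)·1.000) / (6) = 1.000
Iteration 2:
  x = (5 - (4)·1.000) / (-5) = -0.200
  y = (4 - (-2)·-0.200) / (6) = 0.600
Iteration 3:
  x = (5 - (4)·0.600) / (-5) = -0.520
  y = (4 - (-2)·-0.200) / (6) = 0.600

(-0.520, 0.600)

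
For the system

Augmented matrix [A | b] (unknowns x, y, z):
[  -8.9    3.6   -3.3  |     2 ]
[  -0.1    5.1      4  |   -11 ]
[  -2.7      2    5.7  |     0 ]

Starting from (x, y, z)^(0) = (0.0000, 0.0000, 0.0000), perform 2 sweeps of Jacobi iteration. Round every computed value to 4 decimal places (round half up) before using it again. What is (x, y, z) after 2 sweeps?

Iteration 1:
  x = (2 - (3.6)·0.0000 - (-3.3)·0.0000) / (-8.9) = -0.2247
  y = (-11 - (-0.1)·0.0000 - (4)·0.0000) / (5.1) = -2.1569
  z = (0 - (-2.7)·0.0000 - (2)·0.0000) / (5.7) = 0.0000
Iteration 2:
  x = (2 - (3.6)·-2.1569 - (-3.3)·0.0000) / (-8.9) = -1.0972
  y = (-11 - (-0.1)·-0.2247 - (4)·0.0000) / (5.1) = -2.1613
  z = (0 - (-2.7)·-0.2247 - (2)·-2.1569) / (5.7) = 0.6504

(-1.0972, -2.1613, 0.6504)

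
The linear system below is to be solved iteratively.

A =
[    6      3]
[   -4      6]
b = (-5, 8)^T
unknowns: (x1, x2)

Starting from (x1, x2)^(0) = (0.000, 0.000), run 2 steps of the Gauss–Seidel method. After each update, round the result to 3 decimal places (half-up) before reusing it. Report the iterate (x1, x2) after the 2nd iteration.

Iteration 1:
  x1 = (-5 - (3)·0.000) / (6) = -0.833
  x2 = (8 - (-4)·-0.833) / (6) = 0.778
Iteration 2:
  x1 = (-5 - (3)·0.778) / (6) = -1.222
  x2 = (8 - (-4)·-1.222) / (6) = 0.519

(-1.222, 0.519)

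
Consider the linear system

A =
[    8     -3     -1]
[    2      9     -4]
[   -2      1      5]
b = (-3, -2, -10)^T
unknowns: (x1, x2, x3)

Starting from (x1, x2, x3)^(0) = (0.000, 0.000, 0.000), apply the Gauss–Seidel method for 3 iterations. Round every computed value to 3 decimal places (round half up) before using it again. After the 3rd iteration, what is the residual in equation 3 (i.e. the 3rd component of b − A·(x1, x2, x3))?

0.001

Iteration 1:
  x1 = (-3 - (-3)·0.000 - (-1)·0.000) / (8) = -0.375
  x2 = (-2 - (2)·-0.375 - (-4)·0.000) / (9) = -0.139
  x3 = (-10 - (-2)·-0.375 - (1)·-0.139) / (5) = -2.122
Iteration 2:
  x1 = (-3 - (-3)·-0.139 - (-1)·-2.122) / (8) = -0.692
  x2 = (-2 - (2)·-0.692 - (-4)·-2.122) / (9) = -1.012
  x3 = (-10 - (-2)·-0.692 - (1)·-1.012) / (5) = -2.074
Iteration 3:
  x1 = (-3 - (-3)·-1.012 - (-1)·-2.074) / (8) = -1.014
  x2 = (-2 - (2)·-1.014 - (-4)·-2.074) / (9) = -0.919
  x3 = (-10 - (-2)·-1.014 - (1)·-0.919) / (5) = -2.222
Residual b − A·x = (0.133, -0.589, 0.001)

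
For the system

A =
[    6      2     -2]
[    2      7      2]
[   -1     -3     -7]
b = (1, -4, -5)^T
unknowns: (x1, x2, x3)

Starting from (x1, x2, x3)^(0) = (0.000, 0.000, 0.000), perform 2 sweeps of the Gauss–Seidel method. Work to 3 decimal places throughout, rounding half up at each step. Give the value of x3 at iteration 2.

1.062

Iteration 1:
  x1 = (1 - (2)·0.000 - (-2)·0.000) / (6) = 0.167
  x2 = (-4 - (2)·0.167 - (2)·0.000) / (7) = -0.619
  x3 = (-5 - (-1)·0.167 - (-3)·-0.619) / (-7) = 0.956
Iteration 2:
  x1 = (1 - (2)·-0.619 - (-2)·0.956) / (6) = 0.692
  x2 = (-4 - (2)·0.692 - (2)·0.956) / (7) = -1.042
  x3 = (-5 - (-1)·0.692 - (-3)·-1.042) / (-7) = 1.062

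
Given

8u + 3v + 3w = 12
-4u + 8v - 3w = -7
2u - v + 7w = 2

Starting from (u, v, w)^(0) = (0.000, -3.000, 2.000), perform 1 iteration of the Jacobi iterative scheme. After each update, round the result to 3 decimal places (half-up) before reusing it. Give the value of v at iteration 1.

Iteration 1:
  u = (12 - (3)·-3.000 - (3)·2.000) / (8) = 1.875
  v = (-7 - (-4)·0.000 - (-3)·2.000) / (8) = -0.125
  w = (2 - (2)·0.000 - (-1)·-3.000) / (7) = -0.143

-0.125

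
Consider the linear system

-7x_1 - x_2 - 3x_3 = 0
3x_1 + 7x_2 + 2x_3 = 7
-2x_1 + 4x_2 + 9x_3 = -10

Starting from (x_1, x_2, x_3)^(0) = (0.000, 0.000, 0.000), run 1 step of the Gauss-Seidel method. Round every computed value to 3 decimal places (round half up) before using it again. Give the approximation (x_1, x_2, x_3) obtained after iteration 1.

(0.000, 1.000, -1.556)

Iteration 1:
  x_1 = (0 - (-1)·0.000 - (-3)·0.000) / (-7) = 0.000
  x_2 = (7 - (3)·0.000 - (2)·0.000) / (7) = 1.000
  x_3 = (-10 - (-2)·0.000 - (4)·1.000) / (9) = -1.556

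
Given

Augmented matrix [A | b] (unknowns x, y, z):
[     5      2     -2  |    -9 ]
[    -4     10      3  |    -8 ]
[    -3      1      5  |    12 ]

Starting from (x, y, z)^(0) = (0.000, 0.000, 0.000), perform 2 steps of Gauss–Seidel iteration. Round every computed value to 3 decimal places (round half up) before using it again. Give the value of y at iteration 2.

Iteration 1:
  x = (-9 - (2)·0.000 - (-2)·0.000) / (5) = -1.800
  y = (-8 - (-4)·-1.800 - (3)·0.000) / (10) = -1.520
  z = (12 - (-3)·-1.800 - (1)·-1.520) / (5) = 1.624
Iteration 2:
  x = (-9 - (2)·-1.520 - (-2)·1.624) / (5) = -0.542
  y = (-8 - (-4)·-0.542 - (3)·1.624) / (10) = -1.504
  z = (12 - (-3)·-0.542 - (1)·-1.504) / (5) = 2.376

-1.504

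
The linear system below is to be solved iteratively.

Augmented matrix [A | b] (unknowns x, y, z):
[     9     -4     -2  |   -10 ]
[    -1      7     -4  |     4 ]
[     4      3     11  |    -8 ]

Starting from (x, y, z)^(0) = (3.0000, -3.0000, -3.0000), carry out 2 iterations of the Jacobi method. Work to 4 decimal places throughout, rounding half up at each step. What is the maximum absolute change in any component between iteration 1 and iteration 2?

1.5988

Iteration 1:
  x = (-10 - (-4)·-3.0000 - (-2)·-3.0000) / (9) = -3.1111
  y = (4 - (-1)·3.0000 - (-4)·-3.0000) / (7) = -0.7143
  z = (-8 - (4)·3.0000 - (3)·-3.0000) / (11) = -1.0000
Iteration 2:
  x = (-10 - (-4)·-0.7143 - (-2)·-1.0000) / (9) = -1.6508
  y = (4 - (-1)·-3.1111 - (-4)·-1.0000) / (7) = -0.4444
  z = (-8 - (4)·-3.1111 - (3)·-0.7143) / (11) = 0.5988
Change: (1.4603, 0.2699, 1.5988) → max |·| = 1.5988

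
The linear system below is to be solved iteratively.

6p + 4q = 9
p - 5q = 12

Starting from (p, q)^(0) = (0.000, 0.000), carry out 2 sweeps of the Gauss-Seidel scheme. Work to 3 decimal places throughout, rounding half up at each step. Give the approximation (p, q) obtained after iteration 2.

(2.900, -1.820)

Iteration 1:
  p = (9 - (4)·0.000) / (6) = 1.500
  q = (12 - (1)·1.500) / (-5) = -2.100
Iteration 2:
  p = (9 - (4)·-2.100) / (6) = 2.900
  q = (12 - (1)·2.900) / (-5) = -1.820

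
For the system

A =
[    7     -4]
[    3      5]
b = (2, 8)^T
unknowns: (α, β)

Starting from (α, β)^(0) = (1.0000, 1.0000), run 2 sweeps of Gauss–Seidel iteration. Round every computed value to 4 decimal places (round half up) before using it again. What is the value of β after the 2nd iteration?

Iteration 1:
  α = (2 - (-4)·1.0000) / (7) = 0.8571
  β = (8 - (3)·0.8571) / (5) = 1.0857
Iteration 2:
  α = (2 - (-4)·1.0857) / (7) = 0.9061
  β = (8 - (3)·0.9061) / (5) = 1.0563

1.0563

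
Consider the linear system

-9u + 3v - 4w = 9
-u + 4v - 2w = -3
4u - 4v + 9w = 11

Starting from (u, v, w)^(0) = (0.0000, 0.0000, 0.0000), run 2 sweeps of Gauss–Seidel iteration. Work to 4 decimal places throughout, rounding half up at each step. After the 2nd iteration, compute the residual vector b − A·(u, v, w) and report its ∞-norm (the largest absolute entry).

1.1275

Iteration 1:
  u = (9 - (3)·0.0000 - (-4)·0.0000) / (-9) = -1.0000
  v = (-3 - (-1)·-1.0000 - (-2)·0.0000) / (4) = -1.0000
  w = (11 - (4)·-1.0000 - (-4)·-1.0000) / (9) = 1.2222
Iteration 2:
  u = (9 - (3)·-1.0000 - (-4)·1.2222) / (-9) = -1.8765
  v = (-3 - (-1)·-1.8765 - (-2)·1.2222) / (4) = -0.6080
  w = (11 - (4)·-1.8765 - (-4)·-0.6080) / (9) = 1.7860
Residual b − A·x = (1.0795, 1.1275, 0.0000); ∞-norm = 1.1275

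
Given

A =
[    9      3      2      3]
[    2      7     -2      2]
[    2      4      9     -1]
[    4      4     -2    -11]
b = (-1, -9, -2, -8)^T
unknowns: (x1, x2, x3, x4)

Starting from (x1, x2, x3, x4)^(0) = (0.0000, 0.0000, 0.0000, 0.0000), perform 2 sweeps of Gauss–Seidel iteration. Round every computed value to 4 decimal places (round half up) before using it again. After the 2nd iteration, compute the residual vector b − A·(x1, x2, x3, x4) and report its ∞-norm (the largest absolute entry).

0.2657

Iteration 1:
  x1 = (-1 - (3)·0.0000 - (2)·0.0000 - (3)·0.0000) / (9) = -0.1111
  x2 = (-9 - (2)·-0.1111 - (-2)·0.0000 - (2)·0.0000) / (7) = -1.2540
  x3 = (-2 - (2)·-0.1111 - (4)·-1.2540 - (-1)·0.0000) / (9) = 0.3598
  x4 = (-8 - (4)·-0.1111 - (4)·-1.2540 - (-2)·0.3598) / (-11) = 0.1655
Iteration 2:
  x1 = (-1 - (3)·-1.2540 - (2)·0.3598 - (3)·0.1655) / (9) = 0.1718
  x2 = (-9 - (2)·0.1718 - (-2)·0.3598 - (2)·0.1655) / (7) = -1.2793
  x3 = (-2 - (2)·0.1718 - (4)·-1.2793 - (-1)·0.1655) / (9) = 0.3266
  x4 = (-8 - (4)·0.1718 - (4)·-1.2793 - (-2)·0.3266) / (-11) = 0.2652
Residual b − A·x = (-0.1571, -0.2657, 0.0994, 0.0004); ∞-norm = 0.2657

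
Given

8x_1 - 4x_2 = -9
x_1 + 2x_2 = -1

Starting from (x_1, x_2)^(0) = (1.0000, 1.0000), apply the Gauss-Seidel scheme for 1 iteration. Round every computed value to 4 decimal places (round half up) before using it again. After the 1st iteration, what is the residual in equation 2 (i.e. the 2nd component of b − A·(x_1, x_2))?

0.0000

Iteration 1:
  x_1 = (-9 - (-4)·1.0000) / (8) = -0.6250
  x_2 = (-1 - (1)·-0.6250) / (2) = -0.1875
Residual b − A·x = (-4.7500, 0.0000)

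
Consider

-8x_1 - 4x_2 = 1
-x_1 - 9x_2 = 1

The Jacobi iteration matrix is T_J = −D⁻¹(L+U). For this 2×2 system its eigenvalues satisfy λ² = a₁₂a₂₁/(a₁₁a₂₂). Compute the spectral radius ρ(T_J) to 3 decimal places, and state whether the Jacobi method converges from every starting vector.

0.236

a₁₂a₂₁/(a₁₁a₂₂) = (-4)·(-1) / ((-8)·(-9)) = 0.055556
ρ = √|0.055556| = √0.055556 = 0.236
ρ < 1, so Jacobi converges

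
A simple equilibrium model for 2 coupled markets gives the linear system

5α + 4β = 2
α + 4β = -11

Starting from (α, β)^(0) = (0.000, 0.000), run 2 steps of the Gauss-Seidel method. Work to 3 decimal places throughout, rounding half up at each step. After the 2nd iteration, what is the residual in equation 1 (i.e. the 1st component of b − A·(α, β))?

Iteration 1:
  α = (2 - (4)·0.000) / (5) = 0.400
  β = (-11 - (1)·0.400) / (4) = -2.850
Iteration 2:
  α = (2 - (4)·-2.850) / (5) = 2.680
  β = (-11 - (1)·2.680) / (4) = -3.420
Residual b − A·x = (2.280, 0.000)

2.280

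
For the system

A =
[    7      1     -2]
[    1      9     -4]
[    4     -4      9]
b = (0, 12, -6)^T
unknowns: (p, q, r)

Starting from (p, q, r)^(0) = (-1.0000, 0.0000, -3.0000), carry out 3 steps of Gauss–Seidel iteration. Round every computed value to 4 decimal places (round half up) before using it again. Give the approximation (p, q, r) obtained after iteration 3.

(-0.1995, 1.3195, 0.0084)

Iteration 1:
  p = (0 - (1)·0.0000 - (-2)·-3.0000) / (7) = -0.8571
  q = (12 - (1)·-0.8571 - (-4)·-3.0000) / (9) = 0.0952
  r = (-6 - (4)·-0.8571 - (-4)·0.0952) / (9) = -0.2434
Iteration 2:
  p = (0 - (1)·0.0952 - (-2)·-0.2434) / (7) = -0.0831
  q = (12 - (1)·-0.0831 - (-4)·-0.2434) / (9) = 1.2344
  r = (-6 - (4)·-0.0831 - (-4)·1.2344) / (9) = -0.0811
Iteration 3:
  p = (0 - (1)·1.2344 - (-2)·-0.0811) / (7) = -0.1995
  q = (12 - (1)·-0.1995 - (-4)·-0.0811) / (9) = 1.3195
  r = (-6 - (4)·-0.1995 - (-4)·1.3195) / (9) = 0.0084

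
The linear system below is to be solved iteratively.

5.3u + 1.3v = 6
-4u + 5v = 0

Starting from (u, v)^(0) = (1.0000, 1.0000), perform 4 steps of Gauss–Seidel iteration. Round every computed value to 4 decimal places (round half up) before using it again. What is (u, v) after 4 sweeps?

(0.9468, 0.7574)

Iteration 1:
  u = (6 - (1.3)·1.0000) / (5.3) = 0.8868
  v = (0 - (-4)·0.8868) / (5) = 0.7094
Iteration 2:
  u = (6 - (1.3)·0.7094) / (5.3) = 0.9581
  v = (0 - (-4)·0.9581) / (5) = 0.7665
Iteration 3:
  u = (6 - (1.3)·0.7665) / (5.3) = 0.9441
  v = (0 - (-4)·0.9441) / (5) = 0.7553
Iteration 4:
  u = (6 - (1.3)·0.7553) / (5.3) = 0.9468
  v = (0 - (-4)·0.9468) / (5) = 0.7574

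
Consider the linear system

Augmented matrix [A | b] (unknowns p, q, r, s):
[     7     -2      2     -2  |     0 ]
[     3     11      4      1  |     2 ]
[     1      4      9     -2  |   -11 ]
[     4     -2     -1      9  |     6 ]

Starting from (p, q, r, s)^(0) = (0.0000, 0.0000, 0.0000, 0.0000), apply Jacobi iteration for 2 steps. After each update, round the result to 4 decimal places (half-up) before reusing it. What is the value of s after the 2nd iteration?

0.5713

Iteration 1:
  p = (0 - (-2)·0.0000 - (2)·0.0000 - (-2)·0.0000) / (7) = 0.0000
  q = (2 - (3)·0.0000 - (4)·0.0000 - (1)·0.0000) / (11) = 0.1818
  r = (-11 - (1)·0.0000 - (4)·0.0000 - (-2)·0.0000) / (9) = -1.2222
  s = (6 - (4)·0.0000 - (-2)·0.0000 - (-1)·0.0000) / (9) = 0.6667
Iteration 2:
  p = (0 - (-2)·0.1818 - (2)·-1.2222 - (-2)·0.6667) / (7) = 0.5916
  q = (2 - (3)·0.0000 - (4)·-1.2222 - (1)·0.6667) / (11) = 0.5656
  r = (-11 - (1)·0.0000 - (4)·0.1818 - (-2)·0.6667) / (9) = -1.1549
  s = (6 - (4)·0.0000 - (-2)·0.1818 - (-1)·-1.2222) / (9) = 0.5713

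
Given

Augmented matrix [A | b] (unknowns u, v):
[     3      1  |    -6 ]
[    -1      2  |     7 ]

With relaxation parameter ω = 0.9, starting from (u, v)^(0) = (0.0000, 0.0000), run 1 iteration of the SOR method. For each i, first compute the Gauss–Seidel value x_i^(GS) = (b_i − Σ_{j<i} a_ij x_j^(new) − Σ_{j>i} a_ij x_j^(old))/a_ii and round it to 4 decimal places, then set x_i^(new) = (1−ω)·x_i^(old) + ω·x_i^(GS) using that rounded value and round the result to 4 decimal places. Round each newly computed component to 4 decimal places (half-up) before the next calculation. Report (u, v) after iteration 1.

Iteration 1:
  u: GS value = (-6 - (1)·0.0000) / (3) = -2.0000;  u ← (1−ω)·0.0000 + ω·-2.0000 = -1.8000
  v: GS value = (7 - (-1)·-1.8000) / (2) = 2.6000;  v ← (1−ω)·0.0000 + ω·2.6000 = 2.3400

(-1.8000, 2.3400)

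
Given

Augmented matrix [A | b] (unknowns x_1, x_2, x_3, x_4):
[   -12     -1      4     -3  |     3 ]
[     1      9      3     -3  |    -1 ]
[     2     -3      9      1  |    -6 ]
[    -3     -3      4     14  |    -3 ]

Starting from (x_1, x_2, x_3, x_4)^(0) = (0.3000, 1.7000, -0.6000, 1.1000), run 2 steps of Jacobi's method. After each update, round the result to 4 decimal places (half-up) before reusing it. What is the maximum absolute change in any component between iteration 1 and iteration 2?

Iteration 1:
  x_1 = (3 - (-1)·1.7000 - (4)·-0.6000 - (-3)·1.1000) / (-12) = -0.8667
  x_2 = (-1 - (1)·0.3000 - (3)·-0.6000 - (-3)·1.1000) / (9) = 0.4222
  x_3 = (-6 - (2)·0.3000 - (-3)·1.7000 - (1)·1.1000) / (9) = -0.2889
  x_4 = (-3 - (-3)·0.3000 - (-3)·1.7000 - (4)·-0.6000) / (14) = 0.3857
Iteration 2:
  x_1 = (3 - (-1)·0.4222 - (4)·-0.2889 - (-3)·0.3857) / (-12) = -0.4779
  x_2 = (-1 - (1)·-0.8667 - (3)·-0.2889 - (-3)·0.3857) / (9) = 0.2101
  x_3 = (-6 - (2)·-0.8667 - (-3)·0.4222 - (1)·0.3857) / (9) = -0.3762
  x_4 = (-3 - (-3)·-0.8667 - (-3)·0.4222 - (4)·-0.2889) / (14) = -0.2270
Change: (0.3888, -0.2121, -0.0873, -0.6127) → max |·| = 0.6127

0.6127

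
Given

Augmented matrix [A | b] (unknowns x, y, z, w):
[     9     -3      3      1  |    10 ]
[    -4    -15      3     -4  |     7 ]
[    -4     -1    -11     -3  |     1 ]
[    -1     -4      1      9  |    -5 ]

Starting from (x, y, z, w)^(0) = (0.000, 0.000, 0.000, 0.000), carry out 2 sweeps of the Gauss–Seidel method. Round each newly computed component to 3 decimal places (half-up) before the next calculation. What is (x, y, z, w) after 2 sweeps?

Iteration 1:
  x = (10 - (-3)·0.000 - (3)·0.000 - (1)·0.000) / (9) = 1.111
  y = (7 - (-4)·1.111 - (3)·0.000 - (-4)·0.000) / (-15) = -0.763
  z = (1 - (-4)·1.111 - (-1)·-0.763 - (-3)·0.000) / (-11) = -0.426
  w = (-5 - (-1)·1.111 - (-4)·-0.763 - (1)·-0.426) / (9) = -0.724
Iteration 2:
  x = (10 - (-3)·-0.763 - (3)·-0.426 - (1)·-0.724) / (9) = 1.079
  y = (7 - (-4)·1.079 - (3)·-0.426 - (-4)·-0.724) / (-15) = -0.647
  z = (1 - (-4)·1.079 - (-1)·-0.647 - (-3)·-0.724) / (-11) = -0.227
  w = (-5 - (-1)·1.079 - (-4)·-0.647 - (1)·-0.227) / (9) = -0.698

(1.079, -0.647, -0.227, -0.698)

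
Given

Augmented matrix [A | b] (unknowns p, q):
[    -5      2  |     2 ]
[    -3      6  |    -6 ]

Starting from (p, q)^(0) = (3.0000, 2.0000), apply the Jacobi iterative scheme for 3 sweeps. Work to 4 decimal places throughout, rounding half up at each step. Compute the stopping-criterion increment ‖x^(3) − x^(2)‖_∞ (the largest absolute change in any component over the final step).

Iteration 1:
  p = (2 - (2)·2.0000) / (-5) = 0.4000
  q = (-6 - (-3)·3.0000) / (6) = 0.5000
Iteration 2:
  p = (2 - (2)·0.5000) / (-5) = -0.2000
  q = (-6 - (-3)·0.4000) / (6) = -0.8000
Iteration 3:
  p = (2 - (2)·-0.8000) / (-5) = -0.7200
  q = (-6 - (-3)·-0.2000) / (6) = -1.1000
Change: (-0.5200, -0.3000) → max |·| = 0.5200

0.5200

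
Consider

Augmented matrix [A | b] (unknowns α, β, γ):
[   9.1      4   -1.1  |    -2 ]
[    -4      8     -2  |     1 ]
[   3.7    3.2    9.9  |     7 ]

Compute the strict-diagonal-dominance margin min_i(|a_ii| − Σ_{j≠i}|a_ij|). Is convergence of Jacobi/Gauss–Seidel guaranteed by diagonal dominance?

2

row 1: |9.1| − (4+1.1) = 4
row 2: |8| − (4+2) = 2
row 3: |9.9| − (3.7+3.2) = 3
minimum over rows = 2 → strictly diagonally dominant (convergence guaranteed)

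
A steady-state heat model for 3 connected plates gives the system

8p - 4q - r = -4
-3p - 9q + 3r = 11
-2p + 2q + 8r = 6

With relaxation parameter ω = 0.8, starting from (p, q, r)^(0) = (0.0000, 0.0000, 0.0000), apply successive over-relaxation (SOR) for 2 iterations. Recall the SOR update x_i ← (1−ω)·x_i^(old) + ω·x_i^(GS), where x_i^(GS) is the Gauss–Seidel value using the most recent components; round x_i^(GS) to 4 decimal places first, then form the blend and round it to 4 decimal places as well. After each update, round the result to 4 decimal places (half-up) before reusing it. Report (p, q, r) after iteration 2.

(-0.7590, -0.7645, 0.7400)

Iteration 1:
  p: GS value = (-4 - (-4)·0.0000 - (-1)·0.0000) / (8) = -0.5000;  p ← (1−ω)·0.0000 + ω·-0.5000 = -0.4000
  q: GS value = (11 - (-3)·-0.4000 - (3)·0.0000) / (-9) = -1.0889;  q ← (1−ω)·0.0000 + ω·-1.0889 = -0.8711
  r: GS value = (6 - (-2)·-0.4000 - (2)·-0.8711) / (8) = 0.8678;  r ← (1−ω)·0.0000 + ω·0.8678 = 0.6942
Iteration 2:
  p: GS value = (-4 - (-4)·-0.8711 - (-1)·0.6942) / (8) = -0.8488;  p ← (1−ω)·-0.4000 + ω·-0.8488 = -0.7590
  q: GS value = (11 - (-3)·-0.7590 - (3)·0.6942) / (-9) = -0.7378;  q ← (1−ω)·-0.8711 + ω·-0.7378 = -0.7645
  r: GS value = (6 - (-2)·-0.7590 - (2)·-0.7645) / (8) = 0.7514;  r ← (1−ω)·0.6942 + ω·0.7514 = 0.7400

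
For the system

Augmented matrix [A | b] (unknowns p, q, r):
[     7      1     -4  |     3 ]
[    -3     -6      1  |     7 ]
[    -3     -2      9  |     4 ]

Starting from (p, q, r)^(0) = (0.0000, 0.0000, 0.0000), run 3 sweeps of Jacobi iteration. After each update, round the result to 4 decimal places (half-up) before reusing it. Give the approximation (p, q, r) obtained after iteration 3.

Iteration 1:
  p = (3 - (1)·0.0000 - (-4)·0.0000) / (7) = 0.4286
  q = (7 - (-3)·0.0000 - (1)·0.0000) / (-6) = -1.1667
  r = (4 - (-3)·0.0000 - (-2)·0.0000) / (9) = 0.4444
Iteration 2:
  p = (3 - (1)·-1.1667 - (-4)·0.4444) / (7) = 0.8492
  q = (7 - (-3)·0.4286 - (1)·0.4444) / (-6) = -1.3069
  r = (4 - (-3)·0.4286 - (-2)·-1.1667) / (9) = 0.3280
Iteration 3:
  p = (3 - (1)·-1.3069 - (-4)·0.3280) / (7) = 0.8027
  q = (7 - (-3)·0.8492 - (1)·0.3280) / (-6) = -1.5366
  r = (4 - (-3)·0.8492 - (-2)·-1.3069) / (9) = 0.4371

(0.8027, -1.5366, 0.4371)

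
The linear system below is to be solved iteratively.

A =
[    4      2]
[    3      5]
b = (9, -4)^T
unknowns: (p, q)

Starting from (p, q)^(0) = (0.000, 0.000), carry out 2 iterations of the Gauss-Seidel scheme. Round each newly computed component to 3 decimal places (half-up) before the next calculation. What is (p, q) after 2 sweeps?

(3.325, -2.795)

Iteration 1:
  p = (9 - (2)·0.000) / (4) = 2.250
  q = (-4 - (3)·2.250) / (5) = -2.150
Iteration 2:
  p = (9 - (2)·-2.150) / (4) = 3.325
  q = (-4 - (3)·3.325) / (5) = -2.795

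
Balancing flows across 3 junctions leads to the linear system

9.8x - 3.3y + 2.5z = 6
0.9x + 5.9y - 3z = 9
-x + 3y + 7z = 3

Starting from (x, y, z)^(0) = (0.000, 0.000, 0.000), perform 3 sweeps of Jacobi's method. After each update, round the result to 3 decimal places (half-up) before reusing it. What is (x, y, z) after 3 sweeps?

Iteration 1:
  x = (6 - (-3.3)·0.000 - (2.5)·0.000) / (9.8) = 0.612
  y = (9 - (0.9)·0.000 - (-3)·0.000) / (5.9) = 1.525
  z = (3 - (-1)·0.000 - (3)·0.000) / (7) = 0.429
Iteration 2:
  x = (6 - (-3.3)·1.525 - (2.5)·0.429) / (9.8) = 1.016
  y = (9 - (0.9)·0.612 - (-3)·0.429) / (5.9) = 1.650
  z = (3 - (-1)·0.612 - (3)·1.525) / (7) = -0.138
Iteration 3:
  x = (6 - (-3.3)·1.650 - (2.5)·-0.138) / (9.8) = 1.203
  y = (9 - (0.9)·1.016 - (-3)·-0.138) / (5.9) = 1.300
  z = (3 - (-1)·1.016 - (3)·1.650) / (7) = -0.133

(1.203, 1.300, -0.133)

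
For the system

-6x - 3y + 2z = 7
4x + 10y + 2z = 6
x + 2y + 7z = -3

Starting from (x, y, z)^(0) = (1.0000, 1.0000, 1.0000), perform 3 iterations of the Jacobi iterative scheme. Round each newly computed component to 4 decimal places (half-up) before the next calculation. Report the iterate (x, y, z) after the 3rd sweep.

Iteration 1:
  x = (7 - (-3)·1.0000 - (2)·1.0000) / (-6) = -1.3333
  y = (6 - (4)·1.0000 - (2)·1.0000) / (10) = 0.0000
  z = (-3 - (1)·1.0000 - (2)·1.0000) / (7) = -0.8571
Iteration 2:
  x = (7 - (-3)·0.0000 - (2)·-0.8571) / (-6) = -1.4524
  y = (6 - (4)·-1.3333 - (2)·-0.8571) / (10) = 1.3047
  z = (-3 - (1)·-1.3333 - (2)·0.0000) / (7) = -0.2381
Iteration 3:
  x = (7 - (-3)·1.3047 - (2)·-0.2381) / (-6) = -1.8984
  y = (6 - (4)·-1.4524 - (2)·-0.2381) / (10) = 1.2286
  z = (-3 - (1)·-1.4524 - (2)·1.3047) / (7) = -0.5939

(-1.8984, 1.2286, -0.5939)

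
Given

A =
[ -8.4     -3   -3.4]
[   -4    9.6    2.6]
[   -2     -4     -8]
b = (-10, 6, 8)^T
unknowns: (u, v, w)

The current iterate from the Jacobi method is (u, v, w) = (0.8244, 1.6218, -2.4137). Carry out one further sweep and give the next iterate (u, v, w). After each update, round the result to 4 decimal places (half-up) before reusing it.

One sweep:
  u = (-10 - (-3)·1.6218 - (-3.4)·-2.4137) / (-8.4) = 1.5882
  v = (6 - (-4)·0.8244 - (2.6)·-2.4137) / (9.6) = 1.6222
  w = (8 - (-2)·0.8244 - (-4)·1.6218) / (-8) = -2.0170

(1.5882, 1.6222, -2.0170)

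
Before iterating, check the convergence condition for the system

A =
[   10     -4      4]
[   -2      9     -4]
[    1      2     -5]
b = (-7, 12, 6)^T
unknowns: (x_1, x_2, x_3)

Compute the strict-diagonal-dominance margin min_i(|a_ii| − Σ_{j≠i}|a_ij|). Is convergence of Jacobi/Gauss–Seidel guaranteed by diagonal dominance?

2

row 1: |10| − (4+4) = 2
row 2: |9| − (2+4) = 3
row 3: |-5| − (1+2) = 2
minimum over rows = 2 → strictly diagonally dominant (convergence guaranteed)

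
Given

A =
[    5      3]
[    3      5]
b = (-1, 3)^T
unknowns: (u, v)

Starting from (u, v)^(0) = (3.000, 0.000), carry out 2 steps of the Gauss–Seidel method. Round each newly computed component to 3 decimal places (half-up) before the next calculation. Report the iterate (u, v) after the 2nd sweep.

Iteration 1:
  u = (-1 - (3)·0.000) / (5) = -0.200
  v = (3 - (3)·-0.200) / (5) = 0.720
Iteration 2:
  u = (-1 - (3)·0.720) / (5) = -0.632
  v = (3 - (3)·-0.632) / (5) = 0.979

(-0.632, 0.979)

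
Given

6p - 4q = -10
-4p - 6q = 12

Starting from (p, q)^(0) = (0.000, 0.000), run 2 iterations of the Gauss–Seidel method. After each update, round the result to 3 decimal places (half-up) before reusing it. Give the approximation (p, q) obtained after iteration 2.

Iteration 1:
  p = (-10 - (-4)·0.000) / (6) = -1.667
  q = (12 - (-4)·-1.667) / (-6) = -0.889
Iteration 2:
  p = (-10 - (-4)·-0.889) / (6) = -2.259
  q = (12 - (-4)·-2.259) / (-6) = -0.494

(-2.259, -0.494)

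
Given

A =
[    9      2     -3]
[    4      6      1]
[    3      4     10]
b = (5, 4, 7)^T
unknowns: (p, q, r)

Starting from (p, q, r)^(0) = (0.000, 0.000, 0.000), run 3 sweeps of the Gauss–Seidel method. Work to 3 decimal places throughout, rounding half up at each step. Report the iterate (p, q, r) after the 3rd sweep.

(0.662, 0.152, 0.441)

Iteration 1:
  p = (5 - (2)·0.000 - (-3)·0.000) / (9) = 0.556
  q = (4 - (4)·0.556 - (1)·0.000) / (6) = 0.296
  r = (7 - (3)·0.556 - (4)·0.296) / (10) = 0.415
Iteration 2:
  p = (5 - (2)·0.296 - (-3)·0.415) / (9) = 0.628
  q = (4 - (4)·0.628 - (1)·0.415) / (6) = 0.179
  r = (7 - (3)·0.628 - (4)·0.179) / (10) = 0.440
Iteration 3:
  p = (5 - (2)·0.179 - (-3)·0.440) / (9) = 0.662
  q = (4 - (4)·0.662 - (1)·0.440) / (6) = 0.152
  r = (7 - (3)·0.662 - (4)·0.152) / (10) = 0.441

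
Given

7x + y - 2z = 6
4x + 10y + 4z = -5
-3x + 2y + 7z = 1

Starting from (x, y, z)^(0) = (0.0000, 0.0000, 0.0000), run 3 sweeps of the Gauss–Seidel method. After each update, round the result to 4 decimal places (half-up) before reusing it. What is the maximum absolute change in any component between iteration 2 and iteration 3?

0.1626

Iteration 1:
  x = (6 - (1)·0.0000 - (-2)·0.0000) / (7) = 0.8571
  y = (-5 - (4)·0.8571 - (4)·0.0000) / (10) = -0.8428
  z = (1 - (-3)·0.8571 - (2)·-0.8428) / (7) = 0.7510
Iteration 2:
  x = (6 - (1)·-0.8428 - (-2)·0.7510) / (7) = 1.1921
  y = (-5 - (4)·1.1921 - (4)·0.7510) / (10) = -1.2772
  z = (1 - (-3)·1.1921 - (2)·-1.2772) / (7) = 1.0187
Iteration 3:
  x = (6 - (1)·-1.2772 - (-2)·1.0187) / (7) = 1.3307
  y = (-5 - (4)·1.3307 - (4)·1.0187) / (10) = -1.4398
  z = (1 - (-3)·1.3307 - (2)·-1.4398) / (7) = 1.1245
Change: (0.1386, -0.1626, 0.1058) → max |·| = 0.1626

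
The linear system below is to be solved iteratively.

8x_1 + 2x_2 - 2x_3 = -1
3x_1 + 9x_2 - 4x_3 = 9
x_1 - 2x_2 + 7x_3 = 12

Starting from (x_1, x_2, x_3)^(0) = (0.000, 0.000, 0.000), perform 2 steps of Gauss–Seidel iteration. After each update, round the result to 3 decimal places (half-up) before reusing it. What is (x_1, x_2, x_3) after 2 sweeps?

(0.122, 1.862, 2.229)

Iteration 1:
  x_1 = (-1 - (2)·0.000 - (-2)·0.000) / (8) = -0.125
  x_2 = (9 - (3)·-0.125 - (-4)·0.000) / (9) = 1.042
  x_3 = (12 - (1)·-0.125 - (-2)·1.042) / (7) = 2.030
Iteration 2:
  x_1 = (-1 - (2)·1.042 - (-2)·2.030) / (8) = 0.122
  x_2 = (9 - (3)·0.122 - (-4)·2.030) / (9) = 1.862
  x_3 = (12 - (1)·0.122 - (-2)·1.862) / (7) = 2.229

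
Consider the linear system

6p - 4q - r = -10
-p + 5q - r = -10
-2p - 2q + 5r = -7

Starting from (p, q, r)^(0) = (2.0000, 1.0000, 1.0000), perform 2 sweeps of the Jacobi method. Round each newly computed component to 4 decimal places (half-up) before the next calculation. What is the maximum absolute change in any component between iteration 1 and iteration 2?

Iteration 1:
  p = (-10 - (-4)·1.0000 - (-1)·1.0000) / (6) = -0.8333
  q = (-10 - (-1)·2.0000 - (-1)·1.0000) / (5) = -1.4000
  r = (-7 - (-2)·2.0000 - (-2)·1.0000) / (5) = -0.2000
Iteration 2:
  p = (-10 - (-4)·-1.4000 - (-1)·-0.2000) / (6) = -2.6333
  q = (-10 - (-1)·-0.8333 - (-1)·-0.2000) / (5) = -2.2067
  r = (-7 - (-2)·-0.8333 - (-2)·-1.4000) / (5) = -2.2933
Change: (-1.8000, -0.8067, -2.0933) → max |·| = 2.0933

2.0933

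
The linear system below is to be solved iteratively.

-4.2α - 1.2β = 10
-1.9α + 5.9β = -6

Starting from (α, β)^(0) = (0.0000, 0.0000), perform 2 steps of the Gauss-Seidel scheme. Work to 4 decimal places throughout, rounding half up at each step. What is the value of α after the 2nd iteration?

Iteration 1:
  α = (10 - (-1.2)·0.0000) / (-4.2) = -2.3810
  β = (-6 - (-1.9)·-2.3810) / (5.9) = -1.7837
Iteration 2:
  α = (10 - (-1.2)·-1.7837) / (-4.2) = -1.8713
  β = (-6 - (-1.9)·-1.8713) / (5.9) = -1.6196

-1.8713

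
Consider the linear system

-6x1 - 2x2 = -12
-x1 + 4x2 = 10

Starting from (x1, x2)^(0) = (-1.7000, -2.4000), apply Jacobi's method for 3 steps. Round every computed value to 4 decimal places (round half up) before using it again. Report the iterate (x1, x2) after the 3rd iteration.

(0.9333, 2.8271)

Iteration 1:
  x1 = (-12 - (-2)·-2.4000) / (-6) = 2.8000
  x2 = (10 - (-1)·-1.7000) / (4) = 2.0750
Iteration 2:
  x1 = (-12 - (-2)·2.0750) / (-6) = 1.3083
  x2 = (10 - (-1)·2.8000) / (4) = 3.2000
Iteration 3:
  x1 = (-12 - (-2)·3.2000) / (-6) = 0.9333
  x2 = (10 - (-1)·1.3083) / (4) = 2.8271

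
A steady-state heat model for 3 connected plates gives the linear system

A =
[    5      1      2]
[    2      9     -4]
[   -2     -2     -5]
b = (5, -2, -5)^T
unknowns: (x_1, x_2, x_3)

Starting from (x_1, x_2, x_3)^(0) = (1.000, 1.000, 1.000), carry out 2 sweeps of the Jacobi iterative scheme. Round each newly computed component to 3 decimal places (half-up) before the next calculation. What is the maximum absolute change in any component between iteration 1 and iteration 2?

0.640

Iteration 1:
  x_1 = (5 - (1)·1.000 - (2)·1.000) / (5) = 0.400
  x_2 = (-2 - (2)·1.000 - (-4)·1.000) / (9) = 0.000
  x_3 = (-5 - (-2)·1.000 - (-2)·1.000) / (-5) = 0.200
Iteration 2:
  x_1 = (5 - (1)·0.000 - (2)·0.200) / (5) = 0.920
  x_2 = (-2 - (2)·0.400 - (-4)·0.200) / (9) = -0.222
  x_3 = (-5 - (-2)·0.400 - (-2)·0.000) / (-5) = 0.840
Change: (0.520, -0.222, 0.640) → max |·| = 0.640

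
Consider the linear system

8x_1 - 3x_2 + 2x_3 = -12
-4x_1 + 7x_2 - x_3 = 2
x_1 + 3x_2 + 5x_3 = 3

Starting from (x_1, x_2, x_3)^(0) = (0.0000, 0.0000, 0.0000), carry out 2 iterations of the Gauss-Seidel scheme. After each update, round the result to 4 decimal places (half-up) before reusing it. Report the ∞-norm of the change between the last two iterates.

0.5250

Iteration 1:
  x_1 = (-12 - (-3)·0.0000 - (2)·0.0000) / (8) = -1.5000
  x_2 = (2 - (-4)·-1.5000 - (-1)·0.0000) / (7) = -0.5714
  x_3 = (3 - (1)·-1.5000 - (3)·-0.5714) / (5) = 1.2428
Iteration 2:
  x_1 = (-12 - (-3)·-0.5714 - (2)·1.2428) / (8) = -2.0250
  x_2 = (2 - (-4)·-2.0250 - (-1)·1.2428) / (7) = -0.6939
  x_3 = (3 - (1)·-2.0250 - (3)·-0.6939) / (5) = 1.4213
Change: (-0.5250, -0.1225, 0.1785) → max |·| = 0.5250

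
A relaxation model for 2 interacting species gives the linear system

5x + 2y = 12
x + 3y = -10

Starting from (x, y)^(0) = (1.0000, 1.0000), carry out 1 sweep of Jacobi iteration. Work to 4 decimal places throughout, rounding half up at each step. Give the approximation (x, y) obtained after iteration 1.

(2.0000, -3.6667)

Iteration 1:
  x = (12 - (2)·1.0000) / (5) = 2.0000
  y = (-10 - (1)·1.0000) / (3) = -3.6667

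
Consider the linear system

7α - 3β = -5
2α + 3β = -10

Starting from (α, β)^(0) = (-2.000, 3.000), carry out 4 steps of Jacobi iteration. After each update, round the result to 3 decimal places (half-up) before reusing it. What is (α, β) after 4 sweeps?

Iteration 1:
  α = (-5 - (-3)·3.000) / (7) = 0.571
  β = (-10 - (2)·-2.000) / (3) = -2.000
Iteration 2:
  α = (-5 - (-3)·-2.000) / (7) = -1.571
  β = (-10 - (2)·0.571) / (3) = -3.714
Iteration 3:
  α = (-5 - (-3)·-3.714) / (7) = -2.306
  β = (-10 - (2)·-1.571) / (3) = -2.286
Iteration 4:
  α = (-5 - (-3)·-2.286) / (7) = -1.694
  β = (-10 - (2)·-2.306) / (3) = -1.796

(-1.694, -1.796)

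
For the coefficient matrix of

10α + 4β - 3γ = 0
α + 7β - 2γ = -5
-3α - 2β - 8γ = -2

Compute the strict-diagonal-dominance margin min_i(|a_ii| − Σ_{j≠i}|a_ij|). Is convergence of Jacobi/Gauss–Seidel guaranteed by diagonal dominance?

row 1: |10| − (4+3) = 3
row 2: |7| − (1+2) = 4
row 3: |-8| − (3+2) = 3
minimum over rows = 3 → strictly diagonally dominant (convergence guaranteed)

3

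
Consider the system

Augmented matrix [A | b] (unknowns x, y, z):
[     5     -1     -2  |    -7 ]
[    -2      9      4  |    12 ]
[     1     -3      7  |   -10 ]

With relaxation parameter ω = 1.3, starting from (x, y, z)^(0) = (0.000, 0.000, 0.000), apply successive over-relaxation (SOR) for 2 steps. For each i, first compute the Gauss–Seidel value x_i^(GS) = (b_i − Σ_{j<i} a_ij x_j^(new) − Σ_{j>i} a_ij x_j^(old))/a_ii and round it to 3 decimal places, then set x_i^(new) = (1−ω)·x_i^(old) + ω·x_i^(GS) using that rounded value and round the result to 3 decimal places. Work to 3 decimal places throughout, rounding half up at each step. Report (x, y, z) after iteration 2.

Iteration 1:
  x: GS value = (-7 - (-1)·0.000 - (-2)·0.000) / (5) = -1.400;  x ← (1−ω)·0.000 + ω·-1.400 = -1.820
  y: GS value = (12 - (-2)·-1.820 - (4)·0.000) / (9) = 0.929;  y ← (1−ω)·0.000 + ω·0.929 = 1.208
  z: GS value = (-10 - (1)·-1.820 - (-3)·1.208) / (7) = -0.651;  z ← (1−ω)·0.000 + ω·-0.651 = -0.846
Iteration 2:
  x: GS value = (-7 - (-1)·1.208 - (-2)·-0.846) / (5) = -1.497;  x ← (1−ω)·-1.820 + ω·-1.497 = -1.400
  y: GS value = (12 - (-2)·-1.400 - (4)·-0.846) / (9) = 1.398;  y ← (1−ω)·1.208 + ω·1.398 = 1.455
  z: GS value = (-10 - (1)·-1.400 - (-3)·1.455) / (7) = -0.605;  z ← (1−ω)·-0.846 + ω·-0.605 = -0.533

(-1.400, 1.455, -0.533)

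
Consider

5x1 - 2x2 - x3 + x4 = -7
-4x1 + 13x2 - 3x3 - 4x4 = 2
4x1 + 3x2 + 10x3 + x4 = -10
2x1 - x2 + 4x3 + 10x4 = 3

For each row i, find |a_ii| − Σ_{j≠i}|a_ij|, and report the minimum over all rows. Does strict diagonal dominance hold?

row 1: |5| − (2+1+1) = 1
row 2: |13| − (4+3+4) = 2
row 3: |10| − (4+3+1) = 2
row 4: |10| − (2+1+4) = 3
minimum over rows = 1 → strictly diagonally dominant (convergence guaranteed)

1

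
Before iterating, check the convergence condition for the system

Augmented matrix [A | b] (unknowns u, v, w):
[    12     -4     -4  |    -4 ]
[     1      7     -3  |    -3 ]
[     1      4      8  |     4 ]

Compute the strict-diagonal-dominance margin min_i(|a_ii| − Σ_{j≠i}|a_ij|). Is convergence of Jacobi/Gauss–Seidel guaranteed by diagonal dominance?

row 1: |12| − (4+4) = 4
row 2: |7| − (1+3) = 3
row 3: |8| − (1+4) = 3
minimum over rows = 3 → strictly diagonally dominant (convergence guaranteed)

3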